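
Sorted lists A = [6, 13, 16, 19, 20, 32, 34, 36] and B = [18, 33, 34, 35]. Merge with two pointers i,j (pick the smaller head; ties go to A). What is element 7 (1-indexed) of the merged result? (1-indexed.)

i=1 j=1: A[i]=6<=B[j]=18 take 6, i++
i=2 j=1: A[i]=13<=B[j]=18 take 13, i++
i=3 j=1: A[i]=16<=B[j]=18 take 16, i++
i=4 j=1: A[i]=19>B[j]=18 take 18, j++
i=4 j=2: A[i]=19<=B[j]=33 take 19, i++
i=5 j=2: A[i]=20<=B[j]=33 take 20, i++
i=6 j=2: A[i]=32<=B[j]=33 take 32, i++
i=7 j=2: A[i]=34>B[j]=33 take 33, j++
i=7 j=3: A[i]=34<=B[j]=34 take 34, i++
i=8 j=3: A[i]=36>B[j]=34 take 34, j++
i=8 j=4: A[i]=36>B[j]=35 take 35, j++
i=8 j=5: B done, take A[i]=36, i++

merged[7] = 32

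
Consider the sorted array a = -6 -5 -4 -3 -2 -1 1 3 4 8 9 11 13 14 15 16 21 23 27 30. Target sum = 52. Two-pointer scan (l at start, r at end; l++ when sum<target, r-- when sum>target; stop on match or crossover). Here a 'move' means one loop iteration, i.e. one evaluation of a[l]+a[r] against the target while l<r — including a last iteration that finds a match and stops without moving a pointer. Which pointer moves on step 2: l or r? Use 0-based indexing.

[0,19] -6+30=24 <52 → l++
[1,19] -5+30=25 <52 → l++

l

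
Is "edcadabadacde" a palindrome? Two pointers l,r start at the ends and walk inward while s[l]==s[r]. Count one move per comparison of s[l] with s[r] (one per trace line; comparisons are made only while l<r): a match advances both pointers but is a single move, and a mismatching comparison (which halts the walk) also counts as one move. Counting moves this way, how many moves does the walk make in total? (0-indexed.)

[0,12] 'e'=='e' → l++,r--
[1,11] 'd'=='d' → l++,r--
[2,10] 'c'=='c' → l++,r--
[3,9] 'a'=='a' → l++,r--
[4,8] 'd'=='d' → l++,r--
[5,7] 'a'=='a' → l++,r--

6 moves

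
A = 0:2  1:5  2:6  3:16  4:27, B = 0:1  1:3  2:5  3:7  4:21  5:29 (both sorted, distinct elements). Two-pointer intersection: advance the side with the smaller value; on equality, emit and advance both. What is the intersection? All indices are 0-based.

[i=0,j=0] 2>1 → j++
[i=0,j=1] 2<3 → i++
[i=1,j=1] 5>3 → j++
[i=1,j=2] 5==5 emit → i++,j++
[i=2,j=3] 6<7 → i++
[i=3,j=3] 16>7 → j++
[i=3,j=4] 16<21 → i++
[i=4,j=4] 27>21 → j++
[i=4,j=5] 27<29 → i++

intersection = [5]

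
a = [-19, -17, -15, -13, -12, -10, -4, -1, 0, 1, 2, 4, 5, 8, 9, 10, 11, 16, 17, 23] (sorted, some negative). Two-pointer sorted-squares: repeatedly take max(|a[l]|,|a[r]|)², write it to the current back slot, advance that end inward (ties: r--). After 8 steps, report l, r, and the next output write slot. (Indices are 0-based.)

l=5, r=16, next write slot=11

[0,19] |-19|<=|23| out[19]=529 → r--
[0,18] |-19|>|17| out[18]=361 → l++
[1,18] |-17|<=|17| out[17]=289 → r--
[1,17] |-17|>|16| out[16]=289 → l++
[2,17] |-15|<=|16| out[15]=256 → r--
[2,16] |-15|>|11| out[14]=225 → l++
[3,16] |-13|>|11| out[13]=169 → l++
[4,16] |-12|>|11| out[12]=144 → l++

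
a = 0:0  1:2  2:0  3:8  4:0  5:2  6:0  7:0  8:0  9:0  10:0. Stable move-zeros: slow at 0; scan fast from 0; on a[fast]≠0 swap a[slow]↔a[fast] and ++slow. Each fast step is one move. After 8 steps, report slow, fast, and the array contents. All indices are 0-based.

slow=0 fast=0: a[fast]=0, fast++
slow=0 fast=1: a[fast]=2≠0 swap→a[0]=2, slow++,fast++
slow=1 fast=2: a[fast]=0, fast++
slow=1 fast=3: a[fast]=8≠0 swap→a[1]=8, slow++,fast++
slow=2 fast=4: a[fast]=0, fast++
slow=2 fast=5: a[fast]=2≠0 swap→a[2]=2, slow++,fast++
slow=3 fast=6: a[fast]=0, fast++
slow=3 fast=7: a[fast]=0, fast++

slow=3, fast=8, a=[2, 8, 2, 0, 0, 0, 0, 0, 0, 0, 0]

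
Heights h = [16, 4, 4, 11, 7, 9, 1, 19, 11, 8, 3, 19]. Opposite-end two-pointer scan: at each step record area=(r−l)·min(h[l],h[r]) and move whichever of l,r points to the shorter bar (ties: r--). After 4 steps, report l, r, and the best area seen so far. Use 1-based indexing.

l=1 r=12: min(16,19)*11=176 best=176 *, l++
l=2 r=12: min(4,19)*10=40 best=176, l++
l=3 r=12: min(4,19)*9=36 best=176, l++
l=4 r=12: min(11,19)*8=88 best=176, l++

l=5, r=12, best area=176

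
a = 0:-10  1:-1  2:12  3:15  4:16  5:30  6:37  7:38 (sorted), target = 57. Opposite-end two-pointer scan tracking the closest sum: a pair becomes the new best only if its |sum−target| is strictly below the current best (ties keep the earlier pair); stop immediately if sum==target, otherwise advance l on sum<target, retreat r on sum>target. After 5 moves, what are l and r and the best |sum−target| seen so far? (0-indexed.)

[0,7] -10+38=28 d=29 * → l++
[1,7] -1+38=37 d=20 * → l++
[2,7] 12+38=50 d=7 * → l++
[3,7] 15+38=53 d=4 * → l++
[4,7] 16+38=54 d=3 * → l++

l=5, r=7, best |Δ|=3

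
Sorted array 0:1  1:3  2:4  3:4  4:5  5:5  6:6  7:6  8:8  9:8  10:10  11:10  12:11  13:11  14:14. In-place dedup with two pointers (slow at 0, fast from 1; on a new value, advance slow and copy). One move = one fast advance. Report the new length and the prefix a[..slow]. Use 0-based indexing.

(s=0,f=1) a[fast]=3≠a[slow]=1 write a[1]=3 → slow++,fast++
(s=1,f=2) a[fast]=4≠a[slow]=3 write a[2]=4 → slow++,fast++
(s=2,f=3) a[fast]=4=a[slow] dup → fast++
(s=2,f=4) a[fast]=5≠a[slow]=4 write a[3]=5 → slow++,fast++
(s=3,f=5) a[fast]=5=a[slow] dup → fast++
(s=3,f=6) a[fast]=6≠a[slow]=5 write a[4]=6 → slow++,fast++
(s=4,f=7) a[fast]=6=a[slow] dup → fast++
(s=4,f=8) a[fast]=8≠a[slow]=6 write a[5]=8 → slow++,fast++
(s=5,f=9) a[fast]=8=a[slow] dup → fast++
(s=5,f=10) a[fast]=10≠a[slow]=8 write a[6]=10 → slow++,fast++
(s=6,f=11) a[fast]=10=a[slow] dup → fast++
(s=6,f=12) a[fast]=11≠a[slow]=10 write a[7]=11 → slow++,fast++
(s=7,f=13) a[fast]=11=a[slow] dup → fast++
(s=7,f=14) a[fast]=14≠a[slow]=11 write a[8]=14 → slow++,fast++

length 9; prefix = [1, 3, 4, 5, 6, 8, 10, 11, 14]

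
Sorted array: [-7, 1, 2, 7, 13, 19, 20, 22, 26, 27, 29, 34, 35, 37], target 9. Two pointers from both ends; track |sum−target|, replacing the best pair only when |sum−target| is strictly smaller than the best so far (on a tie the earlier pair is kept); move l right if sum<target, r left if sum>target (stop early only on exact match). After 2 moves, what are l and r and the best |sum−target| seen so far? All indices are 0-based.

[0,13] -7+37=30 d=21 * → r--
[0,12] -7+35=28 d=19 * → r--

l=0, r=11, best |Δ|=19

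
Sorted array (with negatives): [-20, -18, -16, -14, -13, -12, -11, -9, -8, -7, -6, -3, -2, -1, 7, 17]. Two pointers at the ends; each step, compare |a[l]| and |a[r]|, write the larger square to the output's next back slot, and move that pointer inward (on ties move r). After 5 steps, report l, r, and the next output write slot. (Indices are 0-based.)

l=4, r=14, next write slot=10

l=0 r=15: |-20|>|17| out[15]=400, l++
l=1 r=15: |-18|>|17| out[14]=324, l++
l=2 r=15: |-16|<=|17| out[13]=289, r--
l=2 r=14: |-16|>|7| out[12]=256, l++
l=3 r=14: |-14|>|7| out[11]=196, l++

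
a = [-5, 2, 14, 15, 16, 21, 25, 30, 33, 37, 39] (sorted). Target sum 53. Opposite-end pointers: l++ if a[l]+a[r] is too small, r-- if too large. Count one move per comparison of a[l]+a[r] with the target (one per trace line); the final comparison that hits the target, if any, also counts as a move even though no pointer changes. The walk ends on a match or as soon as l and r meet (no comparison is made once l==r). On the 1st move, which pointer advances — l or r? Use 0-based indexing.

l=0 r=10: -5+39=34 <53, l++

l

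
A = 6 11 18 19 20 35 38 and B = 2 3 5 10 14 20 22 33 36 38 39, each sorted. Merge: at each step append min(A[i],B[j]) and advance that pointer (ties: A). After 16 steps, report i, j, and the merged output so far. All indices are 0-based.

i=7, j=9, merged so far=[2, 3, 5, 6, 10, 11, 14, 18, 19, 20, 20, 22, 33, 35, 36, 38]

[i=0,j=0] A[i]=6>B[j]=2 take 2 → j++
[i=0,j=1] A[i]=6>B[j]=3 take 3 → j++
[i=0,j=2] A[i]=6>B[j]=5 take 5 → j++
[i=0,j=3] A[i]=6<=B[j]=10 take 6 → i++
[i=1,j=3] A[i]=11>B[j]=10 take 10 → j++
[i=1,j=4] A[i]=11<=B[j]=14 take 11 → i++
[i=2,j=4] A[i]=18>B[j]=14 take 14 → j++
[i=2,j=5] A[i]=18<=B[j]=20 take 18 → i++
[i=3,j=5] A[i]=19<=B[j]=20 take 19 → i++
[i=4,j=5] A[i]=20<=B[j]=20 take 20 → i++
[i=5,j=5] A[i]=35>B[j]=20 take 20 → j++
[i=5,j=6] A[i]=35>B[j]=22 take 22 → j++
[i=5,j=7] A[i]=35>B[j]=33 take 33 → j++
[i=5,j=8] A[i]=35<=B[j]=36 take 35 → i++
[i=6,j=8] A[i]=38>B[j]=36 take 36 → j++
[i=6,j=9] A[i]=38<=B[j]=38 take 38 → i++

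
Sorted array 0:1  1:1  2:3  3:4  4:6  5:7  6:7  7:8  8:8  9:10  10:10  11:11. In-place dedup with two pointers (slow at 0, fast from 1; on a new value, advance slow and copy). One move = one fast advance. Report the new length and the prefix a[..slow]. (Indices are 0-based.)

slow=0 fast=1: a[fast]=1=a[slow] dup, fast++
slow=0 fast=2: a[fast]=3≠a[slow]=1 write a[1]=3, slow++,fast++
slow=1 fast=3: a[fast]=4≠a[slow]=3 write a[2]=4, slow++,fast++
slow=2 fast=4: a[fast]=6≠a[slow]=4 write a[3]=6, slow++,fast++
slow=3 fast=5: a[fast]=7≠a[slow]=6 write a[4]=7, slow++,fast++
slow=4 fast=6: a[fast]=7=a[slow] dup, fast++
slow=4 fast=7: a[fast]=8≠a[slow]=7 write a[5]=8, slow++,fast++
slow=5 fast=8: a[fast]=8=a[slow] dup, fast++
slow=5 fast=9: a[fast]=10≠a[slow]=8 write a[6]=10, slow++,fast++
slow=6 fast=10: a[fast]=10=a[slow] dup, fast++
slow=6 fast=11: a[fast]=11≠a[slow]=10 write a[7]=11, slow++,fast++

length 8; prefix = [1, 3, 4, 6, 7, 8, 10, 11]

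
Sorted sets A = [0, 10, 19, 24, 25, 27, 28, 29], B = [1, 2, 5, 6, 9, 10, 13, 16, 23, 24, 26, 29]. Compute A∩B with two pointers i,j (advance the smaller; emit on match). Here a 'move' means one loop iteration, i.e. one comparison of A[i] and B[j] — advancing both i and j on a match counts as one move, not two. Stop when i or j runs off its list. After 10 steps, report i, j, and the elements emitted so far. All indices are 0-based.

[i=0,j=0] 0<1 → i++
[i=1,j=0] 10>1 → j++
[i=1,j=1] 10>2 → j++
[i=1,j=2] 10>5 → j++
[i=1,j=3] 10>6 → j++
[i=1,j=4] 10>9 → j++
[i=1,j=5] 10==10 emit → i++,j++
[i=2,j=6] 19>13 → j++
[i=2,j=7] 19>16 → j++
[i=2,j=8] 19<23 → i++

i=3, j=8, emitted=[10]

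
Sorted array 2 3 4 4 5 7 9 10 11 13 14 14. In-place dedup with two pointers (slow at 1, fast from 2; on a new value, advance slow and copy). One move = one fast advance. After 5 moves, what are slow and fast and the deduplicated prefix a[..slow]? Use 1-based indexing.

slow=5, fast=7, prefix=[2, 3, 4, 5, 7]

(s=1,f=2) a[fast]=3≠a[slow]=2 write a[2]=3 → slow++,fast++
(s=2,f=3) a[fast]=4≠a[slow]=3 write a[3]=4 → slow++,fast++
(s=3,f=4) a[fast]=4=a[slow] dup → fast++
(s=3,f=5) a[fast]=5≠a[slow]=4 write a[4]=5 → slow++,fast++
(s=4,f=6) a[fast]=7≠a[slow]=5 write a[5]=7 → slow++,fast++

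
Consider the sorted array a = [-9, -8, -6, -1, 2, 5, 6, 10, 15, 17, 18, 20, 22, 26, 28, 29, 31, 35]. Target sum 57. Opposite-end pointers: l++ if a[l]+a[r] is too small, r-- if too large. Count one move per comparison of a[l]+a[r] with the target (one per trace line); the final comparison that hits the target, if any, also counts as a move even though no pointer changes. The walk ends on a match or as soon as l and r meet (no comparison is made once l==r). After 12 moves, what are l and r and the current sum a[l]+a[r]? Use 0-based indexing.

[0,17] -9+35=26 <57 → l++
[1,17] -8+35=27 <57 → l++
[2,17] -6+35=29 <57 → l++
[3,17] -1+35=34 <57 → l++
[4,17] 2+35=37 <57 → l++
[5,17] 5+35=40 <57 → l++
[6,17] 6+35=41 <57 → l++
[7,17] 10+35=45 <57 → l++
[8,17] 15+35=50 <57 → l++
[9,17] 17+35=52 <57 → l++
[10,17] 18+35=53 <57 → l++
[11,17] 20+35=55 <57 → l++

l=12, r=17, sum=57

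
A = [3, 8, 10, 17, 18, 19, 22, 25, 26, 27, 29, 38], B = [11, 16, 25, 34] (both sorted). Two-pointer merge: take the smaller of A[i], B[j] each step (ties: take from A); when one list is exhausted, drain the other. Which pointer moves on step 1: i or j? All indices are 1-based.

i

[i=1,j=1] A[i]=3<=B[j]=11 take 3 → i++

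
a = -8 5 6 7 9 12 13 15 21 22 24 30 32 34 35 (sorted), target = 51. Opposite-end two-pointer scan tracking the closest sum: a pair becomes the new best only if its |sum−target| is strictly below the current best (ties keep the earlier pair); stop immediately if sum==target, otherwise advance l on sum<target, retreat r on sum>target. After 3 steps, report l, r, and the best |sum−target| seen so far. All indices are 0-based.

l=0 r=14: -8+35=27 d=24 *, l++
l=1 r=14: 5+35=40 d=11 *, l++
l=2 r=14: 6+35=41 d=10 *, l++

l=3, r=14, best |Δ|=10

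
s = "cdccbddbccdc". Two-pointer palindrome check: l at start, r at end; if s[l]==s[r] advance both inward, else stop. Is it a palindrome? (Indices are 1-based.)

[1,12] 'c'=='c' → l++,r--
[2,11] 'd'=='d' → l++,r--
[3,10] 'c'=='c' → l++,r--
[4,9] 'c'=='c' → l++,r--
[5,8] 'b'=='b' → l++,r--
[6,7] 'd'=='d' → l++,r--

palindrome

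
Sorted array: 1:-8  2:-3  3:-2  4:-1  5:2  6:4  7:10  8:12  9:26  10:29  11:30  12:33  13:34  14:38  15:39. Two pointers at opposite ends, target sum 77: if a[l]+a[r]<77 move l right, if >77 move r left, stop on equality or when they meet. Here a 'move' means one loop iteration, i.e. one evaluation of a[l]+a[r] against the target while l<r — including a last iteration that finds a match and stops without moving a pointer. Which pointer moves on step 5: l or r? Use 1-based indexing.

l=1 r=15: -8+39=31 <77, l++
l=2 r=15: -3+39=36 <77, l++
l=3 r=15: -2+39=37 <77, l++
l=4 r=15: -1+39=38 <77, l++
l=5 r=15: 2+39=41 <77, l++

l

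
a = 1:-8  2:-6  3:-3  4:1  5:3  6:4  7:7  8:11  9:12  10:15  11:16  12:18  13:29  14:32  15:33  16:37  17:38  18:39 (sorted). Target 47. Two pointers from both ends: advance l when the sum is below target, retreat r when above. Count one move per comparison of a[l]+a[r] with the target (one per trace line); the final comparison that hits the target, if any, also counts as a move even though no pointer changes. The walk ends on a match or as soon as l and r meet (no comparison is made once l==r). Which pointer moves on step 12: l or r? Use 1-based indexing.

l

l=1 r=18: -8+39=31 <47, l++
l=2 r=18: -6+39=33 <47, l++
l=3 r=18: -3+39=36 <47, l++
l=4 r=18: 1+39=40 <47, l++
l=5 r=18: 3+39=42 <47, l++
l=6 r=18: 4+39=43 <47, l++
l=7 r=18: 7+39=46 <47, l++
l=8 r=18: 11+39=50 >47, r--
l=8 r=17: 11+38=49 >47, r--
l=8 r=16: 11+37=48 >47, r--
l=8 r=15: 11+33=44 <47, l++
l=9 r=15: 12+33=45 <47, l++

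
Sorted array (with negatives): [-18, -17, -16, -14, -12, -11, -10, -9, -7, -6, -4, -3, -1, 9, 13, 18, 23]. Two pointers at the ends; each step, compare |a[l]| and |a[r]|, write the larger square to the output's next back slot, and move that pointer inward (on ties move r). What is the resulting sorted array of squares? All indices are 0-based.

[1, 9, 16, 36, 49, 81, 81, 100, 121, 144, 169, 196, 256, 289, 324, 324, 529]

[0,16] |-18|<=|23| out[16]=529 → r--
[0,15] |-18|<=|18| out[15]=324 → r--
[0,14] |-18|>|13| out[14]=324 → l++
[1,14] |-17|>|13| out[13]=289 → l++
[2,14] |-16|>|13| out[12]=256 → l++
[3,14] |-14|>|13| out[11]=196 → l++
[4,14] |-12|<=|13| out[10]=169 → r--
[4,13] |-12|>|9| out[9]=144 → l++
[5,13] |-11|>|9| out[8]=121 → l++
[6,13] |-10|>|9| out[7]=100 → l++
[7,13] |-9|<=|9| out[6]=81 → r--
[7,12] |-9|>|-1| out[5]=81 → l++
[8,12] |-7|>|-1| out[4]=49 → l++
[9,12] |-6|>|-1| out[3]=36 → l++
[10,12] |-4|>|-1| out[2]=16 → l++
[11,12] |-3|>|-1| out[1]=9 → l++
[12,12] |-1|<=|-1| out[0]=1 → r--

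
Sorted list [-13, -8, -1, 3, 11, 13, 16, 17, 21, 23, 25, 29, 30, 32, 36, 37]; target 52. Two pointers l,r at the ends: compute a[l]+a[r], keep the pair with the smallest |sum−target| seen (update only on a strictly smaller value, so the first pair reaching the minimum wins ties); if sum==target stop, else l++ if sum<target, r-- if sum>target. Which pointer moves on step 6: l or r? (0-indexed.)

l

[0,15] -13+37=24 d=28 * → l++
[1,15] -8+37=29 d=23 * → l++
[2,15] -1+37=36 d=16 * → l++
[3,15] 3+37=40 d=12 * → l++
[4,15] 11+37=48 d=4 * → l++
[5,15] 13+37=50 d=2 * → l++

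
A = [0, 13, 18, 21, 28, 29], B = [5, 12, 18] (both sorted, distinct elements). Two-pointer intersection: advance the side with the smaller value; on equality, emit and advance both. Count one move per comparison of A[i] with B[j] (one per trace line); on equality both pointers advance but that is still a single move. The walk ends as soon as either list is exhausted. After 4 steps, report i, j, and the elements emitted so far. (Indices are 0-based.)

[i=0,j=0] 0<5 → i++
[i=1,j=0] 13>5 → j++
[i=1,j=1] 13>12 → j++
[i=1,j=2] 13<18 → i++

i=2, j=2, emitted=[]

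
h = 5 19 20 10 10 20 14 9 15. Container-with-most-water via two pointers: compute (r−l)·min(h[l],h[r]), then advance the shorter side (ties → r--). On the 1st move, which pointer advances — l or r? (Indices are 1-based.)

l

[1,9] min(5,15)*8=40 best=40 * → l++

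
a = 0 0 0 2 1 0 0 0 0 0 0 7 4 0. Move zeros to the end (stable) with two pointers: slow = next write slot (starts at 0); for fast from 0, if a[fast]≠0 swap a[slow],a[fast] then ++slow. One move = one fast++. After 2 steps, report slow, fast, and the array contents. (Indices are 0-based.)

slow=0 fast=0: a[fast]=0, fast++
slow=0 fast=1: a[fast]=0, fast++

slow=0, fast=2, a=[0, 0, 0, 2, 1, 0, 0, 0, 0, 0, 0, 7, 4, 0]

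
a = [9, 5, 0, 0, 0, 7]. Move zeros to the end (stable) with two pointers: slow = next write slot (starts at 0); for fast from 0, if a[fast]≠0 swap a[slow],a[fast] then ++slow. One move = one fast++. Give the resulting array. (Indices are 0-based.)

(s=0,f=0) a[fast]=9≠0 swap→a[0]=9 → slow++,fast++
(s=1,f=1) a[fast]=5≠0 swap→a[1]=5 → slow++,fast++
(s=2,f=2) a[fast]=0 → fast++
(s=2,f=3) a[fast]=0 → fast++
(s=2,f=4) a[fast]=0 → fast++
(s=2,f=5) a[fast]=7≠0 swap→a[2]=7 → slow++,fast++

[9, 5, 7, 0, 0, 0]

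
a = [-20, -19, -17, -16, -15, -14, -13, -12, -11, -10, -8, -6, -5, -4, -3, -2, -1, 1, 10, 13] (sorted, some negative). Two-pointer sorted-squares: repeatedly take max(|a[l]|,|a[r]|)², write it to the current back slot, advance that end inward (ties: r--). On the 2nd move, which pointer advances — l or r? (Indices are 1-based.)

l

[1,20] |-20|>|13| out[20]=400 → l++
[2,20] |-19|>|13| out[19]=361 → l++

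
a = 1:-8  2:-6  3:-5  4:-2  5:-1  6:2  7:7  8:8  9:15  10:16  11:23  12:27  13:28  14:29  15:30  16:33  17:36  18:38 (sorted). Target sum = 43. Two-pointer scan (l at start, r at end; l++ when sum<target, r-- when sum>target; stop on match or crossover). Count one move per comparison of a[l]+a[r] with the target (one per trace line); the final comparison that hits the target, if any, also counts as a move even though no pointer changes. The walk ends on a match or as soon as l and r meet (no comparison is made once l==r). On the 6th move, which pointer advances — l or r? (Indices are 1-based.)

[1,18] -8+38=30 <43 → l++
[2,18] -6+38=32 <43 → l++
[3,18] -5+38=33 <43 → l++
[4,18] -2+38=36 <43 → l++
[5,18] -1+38=37 <43 → l++
[6,18] 2+38=40 <43 → l++

l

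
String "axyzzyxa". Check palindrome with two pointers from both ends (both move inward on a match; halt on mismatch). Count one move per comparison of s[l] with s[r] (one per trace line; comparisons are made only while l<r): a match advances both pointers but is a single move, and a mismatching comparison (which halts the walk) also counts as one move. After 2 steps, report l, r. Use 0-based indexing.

l=2, r=5

l=0 r=7: 'a'=='a', l++,r--
l=1 r=6: 'x'=='x', l++,r--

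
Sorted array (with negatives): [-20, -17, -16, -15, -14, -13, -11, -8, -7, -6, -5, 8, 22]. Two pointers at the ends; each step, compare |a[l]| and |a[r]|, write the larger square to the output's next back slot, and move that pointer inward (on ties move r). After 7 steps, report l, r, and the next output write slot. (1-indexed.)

[1,13] |-20|<=|22| out[13]=484 → r--
[1,12] |-20|>|8| out[12]=400 → l++
[2,12] |-17|>|8| out[11]=289 → l++
[3,12] |-16|>|8| out[10]=256 → l++
[4,12] |-15|>|8| out[9]=225 → l++
[5,12] |-14|>|8| out[8]=196 → l++
[6,12] |-13|>|8| out[7]=169 → l++

l=7, r=12, next write slot=6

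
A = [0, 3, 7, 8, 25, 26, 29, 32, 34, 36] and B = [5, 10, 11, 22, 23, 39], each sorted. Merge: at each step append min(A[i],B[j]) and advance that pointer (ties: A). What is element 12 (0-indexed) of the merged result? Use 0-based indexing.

i=0 j=0: A[i]=0<=B[j]=5 take 0, i++
i=1 j=0: A[i]=3<=B[j]=5 take 3, i++
i=2 j=0: A[i]=7>B[j]=5 take 5, j++
i=2 j=1: A[i]=7<=B[j]=10 take 7, i++
i=3 j=1: A[i]=8<=B[j]=10 take 8, i++
i=4 j=1: A[i]=25>B[j]=10 take 10, j++
i=4 j=2: A[i]=25>B[j]=11 take 11, j++
i=4 j=3: A[i]=25>B[j]=22 take 22, j++
i=4 j=4: A[i]=25>B[j]=23 take 23, j++
i=4 j=5: A[i]=25<=B[j]=39 take 25, i++
i=5 j=5: A[i]=26<=B[j]=39 take 26, i++
i=6 j=5: A[i]=29<=B[j]=39 take 29, i++
i=7 j=5: A[i]=32<=B[j]=39 take 32, i++
i=8 j=5: A[i]=34<=B[j]=39 take 34, i++
i=9 j=5: A[i]=36<=B[j]=39 take 36, i++
i=10 j=5: A done, take B[j]=39, j++

merged[12] = 32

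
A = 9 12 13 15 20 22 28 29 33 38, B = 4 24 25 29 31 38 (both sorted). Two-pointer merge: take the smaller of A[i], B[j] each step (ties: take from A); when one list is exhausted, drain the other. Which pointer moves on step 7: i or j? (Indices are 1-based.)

i

i=1 j=1: A[i]=9>B[j]=4 take 4, j++
i=1 j=2: A[i]=9<=B[j]=24 take 9, i++
i=2 j=2: A[i]=12<=B[j]=24 take 12, i++
i=3 j=2: A[i]=13<=B[j]=24 take 13, i++
i=4 j=2: A[i]=15<=B[j]=24 take 15, i++
i=5 j=2: A[i]=20<=B[j]=24 take 20, i++
i=6 j=2: A[i]=22<=B[j]=24 take 22, i++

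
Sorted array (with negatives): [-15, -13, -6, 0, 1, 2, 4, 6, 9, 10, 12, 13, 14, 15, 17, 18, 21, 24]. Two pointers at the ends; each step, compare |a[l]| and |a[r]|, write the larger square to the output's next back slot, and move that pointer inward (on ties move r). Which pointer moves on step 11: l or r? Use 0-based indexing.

r

l=0 r=17: |-15|<=|24| out[17]=576, r--
l=0 r=16: |-15|<=|21| out[16]=441, r--
l=0 r=15: |-15|<=|18| out[15]=324, r--
l=0 r=14: |-15|<=|17| out[14]=289, r--
l=0 r=13: |-15|<=|15| out[13]=225, r--
l=0 r=12: |-15|>|14| out[12]=225, l++
l=1 r=12: |-13|<=|14| out[11]=196, r--
l=1 r=11: |-13|<=|13| out[10]=169, r--
l=1 r=10: |-13|>|12| out[9]=169, l++
l=2 r=10: |-6|<=|12| out[8]=144, r--
l=2 r=9: |-6|<=|10| out[7]=100, r--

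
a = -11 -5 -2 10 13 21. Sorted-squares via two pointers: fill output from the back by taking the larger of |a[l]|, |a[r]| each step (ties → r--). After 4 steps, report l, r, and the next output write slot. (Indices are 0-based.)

[0,5] |-11|<=|21| out[5]=441 → r--
[0,4] |-11|<=|13| out[4]=169 → r--
[0,3] |-11|>|10| out[3]=121 → l++
[1,3] |-5|<=|10| out[2]=100 → r--

l=1, r=2, next write slot=1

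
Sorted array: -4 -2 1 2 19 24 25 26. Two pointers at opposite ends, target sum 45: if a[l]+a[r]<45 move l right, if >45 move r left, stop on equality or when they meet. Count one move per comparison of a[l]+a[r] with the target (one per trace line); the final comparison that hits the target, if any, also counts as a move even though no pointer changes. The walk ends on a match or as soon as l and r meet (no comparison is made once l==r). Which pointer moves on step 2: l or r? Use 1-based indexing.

l

[1,8] -4+26=22 <45 → l++
[2,8] -2+26=24 <45 → l++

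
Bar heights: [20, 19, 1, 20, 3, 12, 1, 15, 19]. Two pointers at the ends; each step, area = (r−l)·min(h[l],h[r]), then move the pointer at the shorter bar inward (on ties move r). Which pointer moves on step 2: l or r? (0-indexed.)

r

[0,8] min(20,19)*8=152 best=152 * → r--
[0,7] min(20,15)*7=105 best=152 → r--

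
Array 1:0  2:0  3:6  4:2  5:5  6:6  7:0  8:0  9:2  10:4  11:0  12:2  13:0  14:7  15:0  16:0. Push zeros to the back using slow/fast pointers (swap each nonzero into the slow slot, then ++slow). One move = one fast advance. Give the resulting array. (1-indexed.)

slow=1 fast=1: a[fast]=0, fast++
slow=1 fast=2: a[fast]=0, fast++
slow=1 fast=3: a[fast]=6≠0 swap→a[1]=6, slow++,fast++
slow=2 fast=4: a[fast]=2≠0 swap→a[2]=2, slow++,fast++
slow=3 fast=5: a[fast]=5≠0 swap→a[3]=5, slow++,fast++
slow=4 fast=6: a[fast]=6≠0 swap→a[4]=6, slow++,fast++
slow=5 fast=7: a[fast]=0, fast++
slow=5 fast=8: a[fast]=0, fast++
slow=5 fast=9: a[fast]=2≠0 swap→a[5]=2, slow++,fast++
slow=6 fast=10: a[fast]=4≠0 swap→a[6]=4, slow++,fast++
slow=7 fast=11: a[fast]=0, fast++
slow=7 fast=12: a[fast]=2≠0 swap→a[7]=2, slow++,fast++
slow=8 fast=13: a[fast]=0, fast++
slow=8 fast=14: a[fast]=7≠0 swap→a[8]=7, slow++,fast++
slow=9 fast=15: a[fast]=0, fast++
slow=9 fast=16: a[fast]=0, fast++

[6, 2, 5, 6, 2, 4, 2, 7, 0, 0, 0, 0, 0, 0, 0, 0]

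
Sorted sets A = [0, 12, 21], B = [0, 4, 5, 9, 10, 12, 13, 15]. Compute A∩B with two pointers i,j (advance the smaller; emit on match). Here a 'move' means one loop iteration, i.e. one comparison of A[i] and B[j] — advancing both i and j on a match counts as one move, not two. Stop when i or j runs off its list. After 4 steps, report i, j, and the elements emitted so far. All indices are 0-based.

i=1, j=4, emitted=[0]

[i=0,j=0] 0==0 emit → i++,j++
[i=1,j=1] 12>4 → j++
[i=1,j=2] 12>5 → j++
[i=1,j=3] 12>9 → j++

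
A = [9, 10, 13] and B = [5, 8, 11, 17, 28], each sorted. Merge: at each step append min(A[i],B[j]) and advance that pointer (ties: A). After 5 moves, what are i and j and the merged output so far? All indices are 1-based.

i=1 j=1: A[i]=9>B[j]=5 take 5, j++
i=1 j=2: A[i]=9>B[j]=8 take 8, j++
i=1 j=3: A[i]=9<=B[j]=11 take 9, i++
i=2 j=3: A[i]=10<=B[j]=11 take 10, i++
i=3 j=3: A[i]=13>B[j]=11 take 11, j++

i=3, j=4, merged so far=[5, 8, 9, 10, 11]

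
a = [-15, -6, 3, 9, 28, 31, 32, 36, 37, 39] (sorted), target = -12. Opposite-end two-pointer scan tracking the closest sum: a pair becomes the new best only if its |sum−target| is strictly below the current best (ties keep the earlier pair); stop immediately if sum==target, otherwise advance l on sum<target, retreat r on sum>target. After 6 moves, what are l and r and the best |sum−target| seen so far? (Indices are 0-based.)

[0,9] -15+39=24 d=36 * → r--
[0,8] -15+37=22 d=34 * → r--
[0,7] -15+36=21 d=33 * → r--
[0,6] -15+32=17 d=29 * → r--
[0,5] -15+31=16 d=28 * → r--
[0,4] -15+28=13 d=25 * → r--

l=0, r=3, best |Δ|=25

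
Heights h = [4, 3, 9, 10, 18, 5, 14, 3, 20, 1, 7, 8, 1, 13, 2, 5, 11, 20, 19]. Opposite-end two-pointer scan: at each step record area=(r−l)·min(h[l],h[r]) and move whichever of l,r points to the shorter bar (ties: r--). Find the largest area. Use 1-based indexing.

l=1 r=19: min(4,19)*18=72 best=72 *, l++
l=2 r=19: min(3,19)*17=51 best=72, l++
l=3 r=19: min(9,19)*16=144 best=144 *, l++
l=4 r=19: min(10,19)*15=150 best=150 *, l++
l=5 r=19: min(18,19)*14=252 best=252 *, l++
l=6 r=19: min(5,19)*13=65 best=252, l++
l=7 r=19: min(14,19)*12=168 best=252, l++
l=8 r=19: min(3,19)*11=33 best=252, l++
l=9 r=19: min(20,19)*10=190 best=252, r--
l=9 r=18: min(20,20)*9=180 best=252, r--
l=9 r=17: min(20,11)*8=88 best=252, r--
l=9 r=16: min(20,5)*7=35 best=252, r--
l=9 r=15: min(20,2)*6=12 best=252, r--
l=9 r=14: min(20,13)*5=65 best=252, r--
l=9 r=13: min(20,1)*4=4 best=252, r--
l=9 r=12: min(20,8)*3=24 best=252, r--
l=9 r=11: min(20,7)*2=14 best=252, r--
l=9 r=10: min(20,1)*1=1 best=252, r--

max area = 252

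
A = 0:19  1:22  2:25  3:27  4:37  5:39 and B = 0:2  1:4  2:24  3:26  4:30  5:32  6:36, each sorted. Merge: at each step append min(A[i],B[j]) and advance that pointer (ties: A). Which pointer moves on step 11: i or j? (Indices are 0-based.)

j

[i=0,j=0] A[i]=19>B[j]=2 take 2 → j++
[i=0,j=1] A[i]=19>B[j]=4 take 4 → j++
[i=0,j=2] A[i]=19<=B[j]=24 take 19 → i++
[i=1,j=2] A[i]=22<=B[j]=24 take 22 → i++
[i=2,j=2] A[i]=25>B[j]=24 take 24 → j++
[i=2,j=3] A[i]=25<=B[j]=26 take 25 → i++
[i=3,j=3] A[i]=27>B[j]=26 take 26 → j++
[i=3,j=4] A[i]=27<=B[j]=30 take 27 → i++
[i=4,j=4] A[i]=37>B[j]=30 take 30 → j++
[i=4,j=5] A[i]=37>B[j]=32 take 32 → j++
[i=4,j=6] A[i]=37>B[j]=36 take 36 → j++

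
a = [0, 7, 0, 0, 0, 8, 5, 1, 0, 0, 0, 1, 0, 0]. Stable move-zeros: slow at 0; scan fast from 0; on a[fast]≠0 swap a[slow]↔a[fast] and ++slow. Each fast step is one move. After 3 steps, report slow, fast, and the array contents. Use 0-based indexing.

(s=0,f=0) a[fast]=0 → fast++
(s=0,f=1) a[fast]=7≠0 swap→a[0]=7 → slow++,fast++
(s=1,f=2) a[fast]=0 → fast++

slow=1, fast=3, a=[7, 0, 0, 0, 0, 8, 5, 1, 0, 0, 0, 1, 0, 0]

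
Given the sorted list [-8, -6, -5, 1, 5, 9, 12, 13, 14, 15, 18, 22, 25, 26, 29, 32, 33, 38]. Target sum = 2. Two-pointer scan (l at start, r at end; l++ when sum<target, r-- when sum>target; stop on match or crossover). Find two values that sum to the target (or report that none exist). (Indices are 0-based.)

no pair

[0,17] -8+38=30 >2 → r--
[0,16] -8+33=25 >2 → r--
[0,15] -8+32=24 >2 → r--
[0,14] -8+29=21 >2 → r--
[0,13] -8+26=18 >2 → r--
[0,12] -8+25=17 >2 → r--
[0,11] -8+22=14 >2 → r--
[0,10] -8+18=10 >2 → r--
[0,9] -8+15=7 >2 → r--
[0,8] -8+14=6 >2 → r--
[0,7] -8+13=5 >2 → r--
[0,6] -8+12=4 >2 → r--
[0,5] -8+9=1 <2 → l++
[1,5] -6+9=3 >2 → r--
[1,4] -6+5=-1 <2 → l++
[2,4] -5+5=0 <2 → l++
[3,4] 1+5=6 >2 → r--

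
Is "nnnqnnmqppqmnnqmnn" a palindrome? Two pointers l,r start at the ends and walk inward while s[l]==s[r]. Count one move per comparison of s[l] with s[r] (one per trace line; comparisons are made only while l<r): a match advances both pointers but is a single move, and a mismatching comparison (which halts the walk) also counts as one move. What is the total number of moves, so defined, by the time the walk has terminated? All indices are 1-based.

3 moves

[1,18] 'n'=='n' → l++,r--
[2,17] 'n'=='n' → l++,r--
[3,16] 'n'!='m' → stop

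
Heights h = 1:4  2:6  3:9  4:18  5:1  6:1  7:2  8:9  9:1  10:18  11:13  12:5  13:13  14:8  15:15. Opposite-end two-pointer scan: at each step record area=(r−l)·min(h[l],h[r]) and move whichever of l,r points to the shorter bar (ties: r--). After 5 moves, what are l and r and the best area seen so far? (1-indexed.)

[1,15] min(4,15)*14=56 best=56 * → l++
[2,15] min(6,15)*13=78 best=78 * → l++
[3,15] min(9,15)*12=108 best=108 * → l++
[4,15] min(18,15)*11=165 best=165 * → r--
[4,14] min(18,8)*10=80 best=165 → r--

l=4, r=13, best area=165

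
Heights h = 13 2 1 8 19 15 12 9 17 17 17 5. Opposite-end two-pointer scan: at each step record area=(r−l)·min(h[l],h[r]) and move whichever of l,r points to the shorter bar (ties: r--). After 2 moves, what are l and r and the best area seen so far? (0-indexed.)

[0,11] min(13,5)*11=55 best=55 * → r--
[0,10] min(13,17)*10=130 best=130 * → l++

l=1, r=10, best area=130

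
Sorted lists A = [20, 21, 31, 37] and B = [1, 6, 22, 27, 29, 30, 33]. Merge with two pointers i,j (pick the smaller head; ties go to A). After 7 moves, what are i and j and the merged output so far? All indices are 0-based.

i=2, j=5, merged so far=[1, 6, 20, 21, 22, 27, 29]

i=0 j=0: A[i]=20>B[j]=1 take 1, j++
i=0 j=1: A[i]=20>B[j]=6 take 6, j++
i=0 j=2: A[i]=20<=B[j]=22 take 20, i++
i=1 j=2: A[i]=21<=B[j]=22 take 21, i++
i=2 j=2: A[i]=31>B[j]=22 take 22, j++
i=2 j=3: A[i]=31>B[j]=27 take 27, j++
i=2 j=4: A[i]=31>B[j]=29 take 29, j++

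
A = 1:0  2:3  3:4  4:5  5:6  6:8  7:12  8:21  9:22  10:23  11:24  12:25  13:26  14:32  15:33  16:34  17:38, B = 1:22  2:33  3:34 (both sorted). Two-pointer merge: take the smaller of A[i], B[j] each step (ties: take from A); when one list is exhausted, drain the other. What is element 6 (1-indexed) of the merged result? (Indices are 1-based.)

merged[6] = 8

i=1 j=1: A[i]=0<=B[j]=22 take 0, i++
i=2 j=1: A[i]=3<=B[j]=22 take 3, i++
i=3 j=1: A[i]=4<=B[j]=22 take 4, i++
i=4 j=1: A[i]=5<=B[j]=22 take 5, i++
i=5 j=1: A[i]=6<=B[j]=22 take 6, i++
i=6 j=1: A[i]=8<=B[j]=22 take 8, i++
i=7 j=1: A[i]=12<=B[j]=22 take 12, i++
i=8 j=1: A[i]=21<=B[j]=22 take 21, i++
i=9 j=1: A[i]=22<=B[j]=22 take 22, i++
i=10 j=1: A[i]=23>B[j]=22 take 22, j++
i=10 j=2: A[i]=23<=B[j]=33 take 23, i++
i=11 j=2: A[i]=24<=B[j]=33 take 24, i++
i=12 j=2: A[i]=25<=B[j]=33 take 25, i++
i=13 j=2: A[i]=26<=B[j]=33 take 26, i++
i=14 j=2: A[i]=32<=B[j]=33 take 32, i++
i=15 j=2: A[i]=33<=B[j]=33 take 33, i++
i=16 j=2: A[i]=34>B[j]=33 take 33, j++
i=16 j=3: A[i]=34<=B[j]=34 take 34, i++
i=17 j=3: A[i]=38>B[j]=34 take 34, j++
i=17 j=4: B done, take A[i]=38, i++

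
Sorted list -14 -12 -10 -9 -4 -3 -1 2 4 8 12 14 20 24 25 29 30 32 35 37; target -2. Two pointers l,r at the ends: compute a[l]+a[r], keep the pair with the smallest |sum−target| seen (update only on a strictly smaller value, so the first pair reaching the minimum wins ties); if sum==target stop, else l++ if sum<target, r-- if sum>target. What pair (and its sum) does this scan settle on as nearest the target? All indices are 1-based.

pair (-14, 12) with sum -2 (|Δ|=0)

l=1 r=20: -14+37=23 d=25 *, r--
l=1 r=19: -14+35=21 d=23 *, r--
l=1 r=18: -14+32=18 d=20 *, r--
l=1 r=17: -14+30=16 d=18 *, r--
l=1 r=16: -14+29=15 d=17 *, r--
l=1 r=15: -14+25=11 d=13 *, r--
l=1 r=14: -14+24=10 d=12 *, r--
l=1 r=13: -14+20=6 d=8 *, r--
l=1 r=12: -14+14=0 d=2 *, r--
l=1 r=11: -14+12=-2 d=0 *, stop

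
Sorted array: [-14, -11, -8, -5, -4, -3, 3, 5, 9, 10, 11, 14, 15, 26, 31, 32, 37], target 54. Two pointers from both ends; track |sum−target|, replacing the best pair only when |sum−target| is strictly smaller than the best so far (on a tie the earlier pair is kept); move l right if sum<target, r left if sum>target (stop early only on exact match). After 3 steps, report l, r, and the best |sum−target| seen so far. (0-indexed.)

l=3, r=16, best |Δ|=25

l=0 r=16: -14+37=23 d=31 *, l++
l=1 r=16: -11+37=26 d=28 *, l++
l=2 r=16: -8+37=29 d=25 *, l++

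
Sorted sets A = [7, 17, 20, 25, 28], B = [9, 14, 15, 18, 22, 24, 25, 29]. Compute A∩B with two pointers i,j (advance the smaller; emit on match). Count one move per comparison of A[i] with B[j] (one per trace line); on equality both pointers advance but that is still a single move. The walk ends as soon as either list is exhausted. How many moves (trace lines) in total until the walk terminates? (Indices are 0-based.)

[i=0,j=0] 7<9 → i++
[i=1,j=0] 17>9 → j++
[i=1,j=1] 17>14 → j++
[i=1,j=2] 17>15 → j++
[i=1,j=3] 17<18 → i++
[i=2,j=3] 20>18 → j++
[i=2,j=4] 20<22 → i++
[i=3,j=4] 25>22 → j++
[i=3,j=5] 25>24 → j++
[i=3,j=6] 25==25 emit → i++,j++
[i=4,j=7] 28<29 → i++

11 moves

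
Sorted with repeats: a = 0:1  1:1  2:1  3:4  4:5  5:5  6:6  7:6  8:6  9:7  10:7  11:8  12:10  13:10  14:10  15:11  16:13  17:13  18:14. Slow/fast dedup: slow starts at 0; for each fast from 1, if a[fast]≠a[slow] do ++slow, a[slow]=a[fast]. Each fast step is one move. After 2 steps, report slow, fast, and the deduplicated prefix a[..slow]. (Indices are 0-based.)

slow=0, fast=3, prefix=[1]

(s=0,f=1) a[fast]=1=a[slow] dup → fast++
(s=0,f=2) a[fast]=1=a[slow] dup → fast++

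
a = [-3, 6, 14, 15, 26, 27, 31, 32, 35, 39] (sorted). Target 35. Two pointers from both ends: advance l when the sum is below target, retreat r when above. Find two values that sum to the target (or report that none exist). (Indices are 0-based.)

no pair

[0,9] -3+39=36 >35 → r--
[0,8] -3+35=32 <35 → l++
[1,8] 6+35=41 >35 → r--
[1,7] 6+32=38 >35 → r--
[1,6] 6+31=37 >35 → r--
[1,5] 6+27=33 <35 → l++
[2,5] 14+27=41 >35 → r--
[2,4] 14+26=40 >35 → r--
[2,3] 14+15=29 <35 → l++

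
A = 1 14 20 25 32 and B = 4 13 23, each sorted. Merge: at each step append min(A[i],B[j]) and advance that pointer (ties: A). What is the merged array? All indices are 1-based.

i=1 j=1: A[i]=1<=B[j]=4 take 1, i++
i=2 j=1: A[i]=14>B[j]=4 take 4, j++
i=2 j=2: A[i]=14>B[j]=13 take 13, j++
i=2 j=3: A[i]=14<=B[j]=23 take 14, i++
i=3 j=3: A[i]=20<=B[j]=23 take 20, i++
i=4 j=3: A[i]=25>B[j]=23 take 23, j++
i=4 j=4: B done, take A[i]=25, i++
i=5 j=4: B done, take A[i]=32, i++

[1, 4, 13, 14, 20, 23, 25, 32]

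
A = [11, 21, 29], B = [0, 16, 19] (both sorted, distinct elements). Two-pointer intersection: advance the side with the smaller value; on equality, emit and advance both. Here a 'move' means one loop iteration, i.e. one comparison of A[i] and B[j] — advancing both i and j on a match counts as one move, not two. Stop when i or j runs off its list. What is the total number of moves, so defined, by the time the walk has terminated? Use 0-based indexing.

i=0 j=0: 11>0, j++
i=0 j=1: 11<16, i++
i=1 j=1: 21>16, j++
i=1 j=2: 21>19, j++

4 moves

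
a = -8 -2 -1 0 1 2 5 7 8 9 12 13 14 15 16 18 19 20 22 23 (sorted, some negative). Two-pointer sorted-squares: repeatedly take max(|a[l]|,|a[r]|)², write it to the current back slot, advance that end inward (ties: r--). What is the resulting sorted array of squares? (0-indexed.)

[0,19] |-8|<=|23| out[19]=529 → r--
[0,18] |-8|<=|22| out[18]=484 → r--
[0,17] |-8|<=|20| out[17]=400 → r--
[0,16] |-8|<=|19| out[16]=361 → r--
[0,15] |-8|<=|18| out[15]=324 → r--
[0,14] |-8|<=|16| out[14]=256 → r--
[0,13] |-8|<=|15| out[13]=225 → r--
[0,12] |-8|<=|14| out[12]=196 → r--
[0,11] |-8|<=|13| out[11]=169 → r--
[0,10] |-8|<=|12| out[10]=144 → r--
[0,9] |-8|<=|9| out[9]=81 → r--
[0,8] |-8|<=|8| out[8]=64 → r--
[0,7] |-8|>|7| out[7]=64 → l++
[1,7] |-2|<=|7| out[6]=49 → r--
[1,6] |-2|<=|5| out[5]=25 → r--
[1,5] |-2|<=|2| out[4]=4 → r--
[1,4] |-2|>|1| out[3]=4 → l++
[2,4] |-1|<=|1| out[2]=1 → r--
[2,3] |-1|>|0| out[1]=1 → l++
[3,3] |0|<=|0| out[0]=0 → r--

[0, 1, 1, 4, 4, 25, 49, 64, 64, 81, 144, 169, 196, 225, 256, 324, 361, 400, 484, 529]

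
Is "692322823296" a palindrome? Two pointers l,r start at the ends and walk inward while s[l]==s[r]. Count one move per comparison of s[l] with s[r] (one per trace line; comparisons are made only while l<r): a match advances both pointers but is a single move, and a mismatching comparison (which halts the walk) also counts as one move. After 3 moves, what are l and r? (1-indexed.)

[1,12] '6'=='6' → l++,r--
[2,11] '9'=='9' → l++,r--
[3,10] '2'=='2' → l++,r--

l=4, r=9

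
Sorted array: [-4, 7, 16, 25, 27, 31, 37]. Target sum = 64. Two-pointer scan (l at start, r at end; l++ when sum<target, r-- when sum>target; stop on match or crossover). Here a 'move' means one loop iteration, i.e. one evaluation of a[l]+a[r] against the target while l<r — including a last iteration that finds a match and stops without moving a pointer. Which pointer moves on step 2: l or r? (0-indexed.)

l

l=0 r=6: -4+37=33 <64, l++
l=1 r=6: 7+37=44 <64, l++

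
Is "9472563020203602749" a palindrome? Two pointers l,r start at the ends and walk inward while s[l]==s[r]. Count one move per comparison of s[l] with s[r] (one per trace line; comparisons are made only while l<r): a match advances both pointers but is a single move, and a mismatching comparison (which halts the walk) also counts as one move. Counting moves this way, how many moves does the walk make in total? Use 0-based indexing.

5 moves

l=0 r=18: '9'=='9', l++,r--
l=1 r=17: '4'=='4', l++,r--
l=2 r=16: '7'=='7', l++,r--
l=3 r=15: '2'=='2', l++,r--
l=4 r=14: '5'!='0', stop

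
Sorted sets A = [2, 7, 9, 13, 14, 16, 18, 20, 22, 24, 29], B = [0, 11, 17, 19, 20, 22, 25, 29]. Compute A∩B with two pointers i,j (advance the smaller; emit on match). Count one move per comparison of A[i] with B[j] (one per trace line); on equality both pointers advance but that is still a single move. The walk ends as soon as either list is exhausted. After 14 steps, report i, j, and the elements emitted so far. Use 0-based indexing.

i=10, j=6, emitted=[20, 22]

i=0 j=0: 2>0, j++
i=0 j=1: 2<11, i++
i=1 j=1: 7<11, i++
i=2 j=1: 9<11, i++
i=3 j=1: 13>11, j++
i=3 j=2: 13<17, i++
i=4 j=2: 14<17, i++
i=5 j=2: 16<17, i++
i=6 j=2: 18>17, j++
i=6 j=3: 18<19, i++
i=7 j=3: 20>19, j++
i=7 j=4: 20==20 emit, i++,j++
i=8 j=5: 22==22 emit, i++,j++
i=9 j=6: 24<25, i++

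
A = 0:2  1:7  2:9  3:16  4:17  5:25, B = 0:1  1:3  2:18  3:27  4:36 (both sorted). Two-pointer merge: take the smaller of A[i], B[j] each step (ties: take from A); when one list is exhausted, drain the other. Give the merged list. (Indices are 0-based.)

[i=0,j=0] A[i]=2>B[j]=1 take 1 → j++
[i=0,j=1] A[i]=2<=B[j]=3 take 2 → i++
[i=1,j=1] A[i]=7>B[j]=3 take 3 → j++
[i=1,j=2] A[i]=7<=B[j]=18 take 7 → i++
[i=2,j=2] A[i]=9<=B[j]=18 take 9 → i++
[i=3,j=2] A[i]=16<=B[j]=18 take 16 → i++
[i=4,j=2] A[i]=17<=B[j]=18 take 17 → i++
[i=5,j=2] A[i]=25>B[j]=18 take 18 → j++
[i=5,j=3] A[i]=25<=B[j]=27 take 25 → i++
[i=6,j=3] A done, take B[j]=27 → j++
[i=6,j=4] A done, take B[j]=36 → j++

[1, 2, 3, 7, 9, 16, 17, 18, 25, 27, 36]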